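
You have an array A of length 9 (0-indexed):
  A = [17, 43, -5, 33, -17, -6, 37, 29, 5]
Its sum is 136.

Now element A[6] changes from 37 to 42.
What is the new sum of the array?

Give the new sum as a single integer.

Answer: 141

Derivation:
Old value at index 6: 37
New value at index 6: 42
Delta = 42 - 37 = 5
New sum = old_sum + delta = 136 + (5) = 141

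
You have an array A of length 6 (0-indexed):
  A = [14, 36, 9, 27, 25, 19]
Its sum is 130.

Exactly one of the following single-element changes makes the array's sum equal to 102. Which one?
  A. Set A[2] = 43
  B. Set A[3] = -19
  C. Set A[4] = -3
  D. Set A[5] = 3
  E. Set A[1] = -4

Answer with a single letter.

Answer: C

Derivation:
Option A: A[2] 9->43, delta=34, new_sum=130+(34)=164
Option B: A[3] 27->-19, delta=-46, new_sum=130+(-46)=84
Option C: A[4] 25->-3, delta=-28, new_sum=130+(-28)=102 <-- matches target
Option D: A[5] 19->3, delta=-16, new_sum=130+(-16)=114
Option E: A[1] 36->-4, delta=-40, new_sum=130+(-40)=90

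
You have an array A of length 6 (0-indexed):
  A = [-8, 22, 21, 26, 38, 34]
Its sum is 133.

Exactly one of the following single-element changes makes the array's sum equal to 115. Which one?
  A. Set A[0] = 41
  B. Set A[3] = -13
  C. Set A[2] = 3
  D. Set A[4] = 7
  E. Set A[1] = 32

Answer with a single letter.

Answer: C

Derivation:
Option A: A[0] -8->41, delta=49, new_sum=133+(49)=182
Option B: A[3] 26->-13, delta=-39, new_sum=133+(-39)=94
Option C: A[2] 21->3, delta=-18, new_sum=133+(-18)=115 <-- matches target
Option D: A[4] 38->7, delta=-31, new_sum=133+(-31)=102
Option E: A[1] 22->32, delta=10, new_sum=133+(10)=143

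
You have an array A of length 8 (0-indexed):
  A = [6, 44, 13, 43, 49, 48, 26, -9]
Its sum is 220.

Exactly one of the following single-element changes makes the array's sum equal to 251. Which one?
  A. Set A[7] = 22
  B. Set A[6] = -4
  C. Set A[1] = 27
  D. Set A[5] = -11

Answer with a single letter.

Answer: A

Derivation:
Option A: A[7] -9->22, delta=31, new_sum=220+(31)=251 <-- matches target
Option B: A[6] 26->-4, delta=-30, new_sum=220+(-30)=190
Option C: A[1] 44->27, delta=-17, new_sum=220+(-17)=203
Option D: A[5] 48->-11, delta=-59, new_sum=220+(-59)=161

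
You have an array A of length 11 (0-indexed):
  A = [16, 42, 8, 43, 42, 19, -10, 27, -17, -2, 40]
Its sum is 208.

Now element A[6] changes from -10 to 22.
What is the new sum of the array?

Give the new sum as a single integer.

Old value at index 6: -10
New value at index 6: 22
Delta = 22 - -10 = 32
New sum = old_sum + delta = 208 + (32) = 240

Answer: 240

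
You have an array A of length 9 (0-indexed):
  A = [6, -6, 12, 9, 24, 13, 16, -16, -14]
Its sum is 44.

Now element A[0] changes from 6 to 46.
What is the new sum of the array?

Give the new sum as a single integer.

Old value at index 0: 6
New value at index 0: 46
Delta = 46 - 6 = 40
New sum = old_sum + delta = 44 + (40) = 84

Answer: 84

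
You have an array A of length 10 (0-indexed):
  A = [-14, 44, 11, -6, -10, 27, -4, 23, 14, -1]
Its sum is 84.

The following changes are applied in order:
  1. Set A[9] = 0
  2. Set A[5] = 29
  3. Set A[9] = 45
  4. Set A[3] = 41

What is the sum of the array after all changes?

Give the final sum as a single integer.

Answer: 179

Derivation:
Initial sum: 84
Change 1: A[9] -1 -> 0, delta = 1, sum = 85
Change 2: A[5] 27 -> 29, delta = 2, sum = 87
Change 3: A[9] 0 -> 45, delta = 45, sum = 132
Change 4: A[3] -6 -> 41, delta = 47, sum = 179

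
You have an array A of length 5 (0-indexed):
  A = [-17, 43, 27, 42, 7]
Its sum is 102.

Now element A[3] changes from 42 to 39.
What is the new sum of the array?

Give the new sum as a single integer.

Answer: 99

Derivation:
Old value at index 3: 42
New value at index 3: 39
Delta = 39 - 42 = -3
New sum = old_sum + delta = 102 + (-3) = 99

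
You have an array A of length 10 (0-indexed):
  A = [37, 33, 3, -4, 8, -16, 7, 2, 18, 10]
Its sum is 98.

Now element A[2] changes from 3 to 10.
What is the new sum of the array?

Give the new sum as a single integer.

Answer: 105

Derivation:
Old value at index 2: 3
New value at index 2: 10
Delta = 10 - 3 = 7
New sum = old_sum + delta = 98 + (7) = 105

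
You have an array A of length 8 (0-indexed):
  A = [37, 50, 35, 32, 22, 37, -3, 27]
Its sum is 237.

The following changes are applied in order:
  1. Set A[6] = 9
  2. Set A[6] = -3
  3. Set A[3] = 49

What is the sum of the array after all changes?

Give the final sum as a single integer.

Answer: 254

Derivation:
Initial sum: 237
Change 1: A[6] -3 -> 9, delta = 12, sum = 249
Change 2: A[6] 9 -> -3, delta = -12, sum = 237
Change 3: A[3] 32 -> 49, delta = 17, sum = 254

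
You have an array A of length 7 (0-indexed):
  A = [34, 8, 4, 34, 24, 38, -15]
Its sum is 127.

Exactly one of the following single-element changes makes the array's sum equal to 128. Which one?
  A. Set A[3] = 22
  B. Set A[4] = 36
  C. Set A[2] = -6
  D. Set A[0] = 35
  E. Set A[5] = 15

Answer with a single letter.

Answer: D

Derivation:
Option A: A[3] 34->22, delta=-12, new_sum=127+(-12)=115
Option B: A[4] 24->36, delta=12, new_sum=127+(12)=139
Option C: A[2] 4->-6, delta=-10, new_sum=127+(-10)=117
Option D: A[0] 34->35, delta=1, new_sum=127+(1)=128 <-- matches target
Option E: A[5] 38->15, delta=-23, new_sum=127+(-23)=104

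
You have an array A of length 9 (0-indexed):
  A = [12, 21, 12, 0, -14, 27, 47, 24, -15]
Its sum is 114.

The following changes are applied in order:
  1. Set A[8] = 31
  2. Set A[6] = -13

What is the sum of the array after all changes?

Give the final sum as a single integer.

Answer: 100

Derivation:
Initial sum: 114
Change 1: A[8] -15 -> 31, delta = 46, sum = 160
Change 2: A[6] 47 -> -13, delta = -60, sum = 100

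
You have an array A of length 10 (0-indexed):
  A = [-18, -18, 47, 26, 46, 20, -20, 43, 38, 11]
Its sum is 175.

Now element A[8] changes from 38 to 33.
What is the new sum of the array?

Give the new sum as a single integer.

Answer: 170

Derivation:
Old value at index 8: 38
New value at index 8: 33
Delta = 33 - 38 = -5
New sum = old_sum + delta = 175 + (-5) = 170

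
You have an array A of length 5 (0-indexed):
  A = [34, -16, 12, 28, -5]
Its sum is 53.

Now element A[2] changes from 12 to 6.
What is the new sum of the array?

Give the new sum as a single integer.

Answer: 47

Derivation:
Old value at index 2: 12
New value at index 2: 6
Delta = 6 - 12 = -6
New sum = old_sum + delta = 53 + (-6) = 47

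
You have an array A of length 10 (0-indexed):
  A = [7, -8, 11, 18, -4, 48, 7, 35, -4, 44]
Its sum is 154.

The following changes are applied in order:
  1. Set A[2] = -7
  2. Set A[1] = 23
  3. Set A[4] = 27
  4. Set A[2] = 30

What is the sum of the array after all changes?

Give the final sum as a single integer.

Answer: 235

Derivation:
Initial sum: 154
Change 1: A[2] 11 -> -7, delta = -18, sum = 136
Change 2: A[1] -8 -> 23, delta = 31, sum = 167
Change 3: A[4] -4 -> 27, delta = 31, sum = 198
Change 4: A[2] -7 -> 30, delta = 37, sum = 235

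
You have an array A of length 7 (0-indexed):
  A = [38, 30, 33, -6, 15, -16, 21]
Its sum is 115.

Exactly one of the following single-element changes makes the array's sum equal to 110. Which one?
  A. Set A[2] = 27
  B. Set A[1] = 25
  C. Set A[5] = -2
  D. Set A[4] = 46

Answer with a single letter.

Option A: A[2] 33->27, delta=-6, new_sum=115+(-6)=109
Option B: A[1] 30->25, delta=-5, new_sum=115+(-5)=110 <-- matches target
Option C: A[5] -16->-2, delta=14, new_sum=115+(14)=129
Option D: A[4] 15->46, delta=31, new_sum=115+(31)=146

Answer: B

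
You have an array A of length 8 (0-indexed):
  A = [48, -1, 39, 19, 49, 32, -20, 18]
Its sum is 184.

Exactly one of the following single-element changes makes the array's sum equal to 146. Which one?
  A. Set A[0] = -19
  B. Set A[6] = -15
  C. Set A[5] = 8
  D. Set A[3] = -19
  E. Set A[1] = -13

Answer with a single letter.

Answer: D

Derivation:
Option A: A[0] 48->-19, delta=-67, new_sum=184+(-67)=117
Option B: A[6] -20->-15, delta=5, new_sum=184+(5)=189
Option C: A[5] 32->8, delta=-24, new_sum=184+(-24)=160
Option D: A[3] 19->-19, delta=-38, new_sum=184+(-38)=146 <-- matches target
Option E: A[1] -1->-13, delta=-12, new_sum=184+(-12)=172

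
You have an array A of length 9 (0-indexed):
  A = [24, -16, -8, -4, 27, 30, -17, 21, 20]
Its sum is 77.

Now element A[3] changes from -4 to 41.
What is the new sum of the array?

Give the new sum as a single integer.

Old value at index 3: -4
New value at index 3: 41
Delta = 41 - -4 = 45
New sum = old_sum + delta = 77 + (45) = 122

Answer: 122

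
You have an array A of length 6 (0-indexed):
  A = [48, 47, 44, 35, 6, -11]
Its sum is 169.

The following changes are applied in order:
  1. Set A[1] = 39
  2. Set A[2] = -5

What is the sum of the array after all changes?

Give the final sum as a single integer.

Answer: 112

Derivation:
Initial sum: 169
Change 1: A[1] 47 -> 39, delta = -8, sum = 161
Change 2: A[2] 44 -> -5, delta = -49, sum = 112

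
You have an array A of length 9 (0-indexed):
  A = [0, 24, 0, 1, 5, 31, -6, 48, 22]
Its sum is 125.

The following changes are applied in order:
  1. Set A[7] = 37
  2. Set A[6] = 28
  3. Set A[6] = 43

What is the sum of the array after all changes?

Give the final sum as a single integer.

Initial sum: 125
Change 1: A[7] 48 -> 37, delta = -11, sum = 114
Change 2: A[6] -6 -> 28, delta = 34, sum = 148
Change 3: A[6] 28 -> 43, delta = 15, sum = 163

Answer: 163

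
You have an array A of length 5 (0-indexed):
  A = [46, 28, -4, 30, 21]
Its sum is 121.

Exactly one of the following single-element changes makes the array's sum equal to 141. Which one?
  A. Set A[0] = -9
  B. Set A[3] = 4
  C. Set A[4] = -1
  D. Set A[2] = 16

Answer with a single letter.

Option A: A[0] 46->-9, delta=-55, new_sum=121+(-55)=66
Option B: A[3] 30->4, delta=-26, new_sum=121+(-26)=95
Option C: A[4] 21->-1, delta=-22, new_sum=121+(-22)=99
Option D: A[2] -4->16, delta=20, new_sum=121+(20)=141 <-- matches target

Answer: D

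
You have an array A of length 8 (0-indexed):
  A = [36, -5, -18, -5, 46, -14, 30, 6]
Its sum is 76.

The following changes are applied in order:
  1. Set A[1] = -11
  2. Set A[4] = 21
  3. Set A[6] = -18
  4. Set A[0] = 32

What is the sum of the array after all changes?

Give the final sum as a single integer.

Answer: -7

Derivation:
Initial sum: 76
Change 1: A[1] -5 -> -11, delta = -6, sum = 70
Change 2: A[4] 46 -> 21, delta = -25, sum = 45
Change 3: A[6] 30 -> -18, delta = -48, sum = -3
Change 4: A[0] 36 -> 32, delta = -4, sum = -7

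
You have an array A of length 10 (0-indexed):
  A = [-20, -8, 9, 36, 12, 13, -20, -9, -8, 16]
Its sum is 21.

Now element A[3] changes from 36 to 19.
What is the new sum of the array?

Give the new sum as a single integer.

Old value at index 3: 36
New value at index 3: 19
Delta = 19 - 36 = -17
New sum = old_sum + delta = 21 + (-17) = 4

Answer: 4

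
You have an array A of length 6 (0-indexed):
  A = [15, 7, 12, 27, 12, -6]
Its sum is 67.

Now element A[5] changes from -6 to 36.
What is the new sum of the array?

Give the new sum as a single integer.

Old value at index 5: -6
New value at index 5: 36
Delta = 36 - -6 = 42
New sum = old_sum + delta = 67 + (42) = 109

Answer: 109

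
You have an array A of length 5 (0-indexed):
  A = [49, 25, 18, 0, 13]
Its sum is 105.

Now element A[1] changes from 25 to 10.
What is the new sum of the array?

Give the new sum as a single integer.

Answer: 90

Derivation:
Old value at index 1: 25
New value at index 1: 10
Delta = 10 - 25 = -15
New sum = old_sum + delta = 105 + (-15) = 90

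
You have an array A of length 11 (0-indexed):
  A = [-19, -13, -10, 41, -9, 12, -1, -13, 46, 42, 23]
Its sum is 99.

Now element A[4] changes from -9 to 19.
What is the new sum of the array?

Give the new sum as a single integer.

Answer: 127

Derivation:
Old value at index 4: -9
New value at index 4: 19
Delta = 19 - -9 = 28
New sum = old_sum + delta = 99 + (28) = 127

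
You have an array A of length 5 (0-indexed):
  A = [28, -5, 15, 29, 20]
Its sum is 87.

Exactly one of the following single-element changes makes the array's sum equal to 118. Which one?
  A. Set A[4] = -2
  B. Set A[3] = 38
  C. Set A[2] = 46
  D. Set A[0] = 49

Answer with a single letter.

Answer: C

Derivation:
Option A: A[4] 20->-2, delta=-22, new_sum=87+(-22)=65
Option B: A[3] 29->38, delta=9, new_sum=87+(9)=96
Option C: A[2] 15->46, delta=31, new_sum=87+(31)=118 <-- matches target
Option D: A[0] 28->49, delta=21, new_sum=87+(21)=108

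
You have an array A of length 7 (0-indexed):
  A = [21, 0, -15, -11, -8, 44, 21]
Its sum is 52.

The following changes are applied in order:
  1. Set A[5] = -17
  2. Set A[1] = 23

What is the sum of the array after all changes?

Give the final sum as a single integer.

Answer: 14

Derivation:
Initial sum: 52
Change 1: A[5] 44 -> -17, delta = -61, sum = -9
Change 2: A[1] 0 -> 23, delta = 23, sum = 14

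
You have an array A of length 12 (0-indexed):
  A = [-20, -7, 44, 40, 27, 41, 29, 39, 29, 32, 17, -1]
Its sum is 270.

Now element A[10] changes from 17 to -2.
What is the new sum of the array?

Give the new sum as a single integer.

Old value at index 10: 17
New value at index 10: -2
Delta = -2 - 17 = -19
New sum = old_sum + delta = 270 + (-19) = 251

Answer: 251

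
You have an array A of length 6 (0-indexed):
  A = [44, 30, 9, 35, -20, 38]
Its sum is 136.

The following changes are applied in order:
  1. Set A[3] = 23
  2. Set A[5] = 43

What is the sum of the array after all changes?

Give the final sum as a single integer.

Answer: 129

Derivation:
Initial sum: 136
Change 1: A[3] 35 -> 23, delta = -12, sum = 124
Change 2: A[5] 38 -> 43, delta = 5, sum = 129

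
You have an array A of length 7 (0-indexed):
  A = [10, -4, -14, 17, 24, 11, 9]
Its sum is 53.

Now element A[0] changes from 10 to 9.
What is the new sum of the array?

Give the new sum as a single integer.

Answer: 52

Derivation:
Old value at index 0: 10
New value at index 0: 9
Delta = 9 - 10 = -1
New sum = old_sum + delta = 53 + (-1) = 52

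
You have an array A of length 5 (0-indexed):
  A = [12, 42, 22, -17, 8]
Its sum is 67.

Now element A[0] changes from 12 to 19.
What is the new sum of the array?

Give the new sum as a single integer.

Old value at index 0: 12
New value at index 0: 19
Delta = 19 - 12 = 7
New sum = old_sum + delta = 67 + (7) = 74

Answer: 74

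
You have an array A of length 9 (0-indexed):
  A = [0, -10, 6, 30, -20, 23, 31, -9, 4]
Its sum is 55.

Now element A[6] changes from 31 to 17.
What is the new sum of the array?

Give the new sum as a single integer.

Answer: 41

Derivation:
Old value at index 6: 31
New value at index 6: 17
Delta = 17 - 31 = -14
New sum = old_sum + delta = 55 + (-14) = 41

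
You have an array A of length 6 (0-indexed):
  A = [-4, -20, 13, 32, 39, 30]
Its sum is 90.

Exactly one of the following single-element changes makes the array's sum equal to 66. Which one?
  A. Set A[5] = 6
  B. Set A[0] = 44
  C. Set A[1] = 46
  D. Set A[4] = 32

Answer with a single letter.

Option A: A[5] 30->6, delta=-24, new_sum=90+(-24)=66 <-- matches target
Option B: A[0] -4->44, delta=48, new_sum=90+(48)=138
Option C: A[1] -20->46, delta=66, new_sum=90+(66)=156
Option D: A[4] 39->32, delta=-7, new_sum=90+(-7)=83

Answer: A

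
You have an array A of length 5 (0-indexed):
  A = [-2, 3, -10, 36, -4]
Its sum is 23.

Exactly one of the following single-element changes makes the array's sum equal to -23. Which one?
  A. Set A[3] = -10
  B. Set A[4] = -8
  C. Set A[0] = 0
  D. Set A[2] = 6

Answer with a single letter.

Option A: A[3] 36->-10, delta=-46, new_sum=23+(-46)=-23 <-- matches target
Option B: A[4] -4->-8, delta=-4, new_sum=23+(-4)=19
Option C: A[0] -2->0, delta=2, new_sum=23+(2)=25
Option D: A[2] -10->6, delta=16, new_sum=23+(16)=39

Answer: A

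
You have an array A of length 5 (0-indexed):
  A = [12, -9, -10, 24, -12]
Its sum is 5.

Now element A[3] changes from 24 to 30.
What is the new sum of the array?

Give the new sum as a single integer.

Answer: 11

Derivation:
Old value at index 3: 24
New value at index 3: 30
Delta = 30 - 24 = 6
New sum = old_sum + delta = 5 + (6) = 11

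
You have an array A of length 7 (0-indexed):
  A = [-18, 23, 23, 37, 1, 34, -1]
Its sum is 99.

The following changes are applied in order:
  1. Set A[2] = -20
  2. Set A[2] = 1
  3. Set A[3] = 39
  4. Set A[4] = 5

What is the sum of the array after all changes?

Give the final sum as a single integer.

Initial sum: 99
Change 1: A[2] 23 -> -20, delta = -43, sum = 56
Change 2: A[2] -20 -> 1, delta = 21, sum = 77
Change 3: A[3] 37 -> 39, delta = 2, sum = 79
Change 4: A[4] 1 -> 5, delta = 4, sum = 83

Answer: 83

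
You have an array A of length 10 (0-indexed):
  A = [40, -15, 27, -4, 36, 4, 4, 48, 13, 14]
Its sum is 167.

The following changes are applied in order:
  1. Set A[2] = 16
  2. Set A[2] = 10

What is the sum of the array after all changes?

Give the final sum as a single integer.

Answer: 150

Derivation:
Initial sum: 167
Change 1: A[2] 27 -> 16, delta = -11, sum = 156
Change 2: A[2] 16 -> 10, delta = -6, sum = 150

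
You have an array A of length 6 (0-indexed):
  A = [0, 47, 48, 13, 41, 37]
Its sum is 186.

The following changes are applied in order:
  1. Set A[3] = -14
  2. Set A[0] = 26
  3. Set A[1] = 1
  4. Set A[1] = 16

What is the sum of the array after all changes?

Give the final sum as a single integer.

Answer: 154

Derivation:
Initial sum: 186
Change 1: A[3] 13 -> -14, delta = -27, sum = 159
Change 2: A[0] 0 -> 26, delta = 26, sum = 185
Change 3: A[1] 47 -> 1, delta = -46, sum = 139
Change 4: A[1] 1 -> 16, delta = 15, sum = 154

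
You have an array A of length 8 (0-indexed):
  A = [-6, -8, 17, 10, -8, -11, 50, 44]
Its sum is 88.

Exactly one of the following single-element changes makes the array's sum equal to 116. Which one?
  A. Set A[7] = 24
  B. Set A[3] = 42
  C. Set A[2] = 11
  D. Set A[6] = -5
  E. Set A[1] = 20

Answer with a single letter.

Option A: A[7] 44->24, delta=-20, new_sum=88+(-20)=68
Option B: A[3] 10->42, delta=32, new_sum=88+(32)=120
Option C: A[2] 17->11, delta=-6, new_sum=88+(-6)=82
Option D: A[6] 50->-5, delta=-55, new_sum=88+(-55)=33
Option E: A[1] -8->20, delta=28, new_sum=88+(28)=116 <-- matches target

Answer: E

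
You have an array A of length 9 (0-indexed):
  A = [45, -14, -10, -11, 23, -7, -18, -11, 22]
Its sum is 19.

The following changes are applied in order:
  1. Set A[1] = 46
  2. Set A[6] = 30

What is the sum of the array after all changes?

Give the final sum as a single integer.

Initial sum: 19
Change 1: A[1] -14 -> 46, delta = 60, sum = 79
Change 2: A[6] -18 -> 30, delta = 48, sum = 127

Answer: 127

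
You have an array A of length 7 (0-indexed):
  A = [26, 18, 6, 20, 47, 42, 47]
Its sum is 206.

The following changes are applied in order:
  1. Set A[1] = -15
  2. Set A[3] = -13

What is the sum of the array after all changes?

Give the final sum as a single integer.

Initial sum: 206
Change 1: A[1] 18 -> -15, delta = -33, sum = 173
Change 2: A[3] 20 -> -13, delta = -33, sum = 140

Answer: 140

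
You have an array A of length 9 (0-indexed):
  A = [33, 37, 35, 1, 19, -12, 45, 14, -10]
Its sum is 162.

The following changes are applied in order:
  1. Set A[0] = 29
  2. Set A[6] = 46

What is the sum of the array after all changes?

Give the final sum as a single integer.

Initial sum: 162
Change 1: A[0] 33 -> 29, delta = -4, sum = 158
Change 2: A[6] 45 -> 46, delta = 1, sum = 159

Answer: 159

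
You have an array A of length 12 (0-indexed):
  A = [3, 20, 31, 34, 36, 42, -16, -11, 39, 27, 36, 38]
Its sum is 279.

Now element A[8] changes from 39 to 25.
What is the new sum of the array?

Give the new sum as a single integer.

Answer: 265

Derivation:
Old value at index 8: 39
New value at index 8: 25
Delta = 25 - 39 = -14
New sum = old_sum + delta = 279 + (-14) = 265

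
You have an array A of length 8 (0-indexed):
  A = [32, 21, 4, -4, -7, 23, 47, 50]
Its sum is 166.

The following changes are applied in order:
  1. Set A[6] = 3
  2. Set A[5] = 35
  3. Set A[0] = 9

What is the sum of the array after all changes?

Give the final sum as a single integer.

Initial sum: 166
Change 1: A[6] 47 -> 3, delta = -44, sum = 122
Change 2: A[5] 23 -> 35, delta = 12, sum = 134
Change 3: A[0] 32 -> 9, delta = -23, sum = 111

Answer: 111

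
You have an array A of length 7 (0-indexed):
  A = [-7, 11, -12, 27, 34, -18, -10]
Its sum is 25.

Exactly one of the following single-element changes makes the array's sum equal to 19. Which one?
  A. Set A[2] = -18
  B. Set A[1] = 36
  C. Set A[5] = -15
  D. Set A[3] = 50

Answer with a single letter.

Option A: A[2] -12->-18, delta=-6, new_sum=25+(-6)=19 <-- matches target
Option B: A[1] 11->36, delta=25, new_sum=25+(25)=50
Option C: A[5] -18->-15, delta=3, new_sum=25+(3)=28
Option D: A[3] 27->50, delta=23, new_sum=25+(23)=48

Answer: A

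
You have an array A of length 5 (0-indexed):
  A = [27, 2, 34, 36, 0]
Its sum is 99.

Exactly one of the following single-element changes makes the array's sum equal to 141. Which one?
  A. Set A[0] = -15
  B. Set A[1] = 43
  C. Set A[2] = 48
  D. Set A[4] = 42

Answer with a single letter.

Answer: D

Derivation:
Option A: A[0] 27->-15, delta=-42, new_sum=99+(-42)=57
Option B: A[1] 2->43, delta=41, new_sum=99+(41)=140
Option C: A[2] 34->48, delta=14, new_sum=99+(14)=113
Option D: A[4] 0->42, delta=42, new_sum=99+(42)=141 <-- matches target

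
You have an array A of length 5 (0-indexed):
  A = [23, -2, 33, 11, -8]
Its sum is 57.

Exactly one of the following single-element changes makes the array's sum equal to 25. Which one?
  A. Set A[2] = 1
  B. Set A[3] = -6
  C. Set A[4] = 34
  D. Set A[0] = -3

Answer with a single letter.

Option A: A[2] 33->1, delta=-32, new_sum=57+(-32)=25 <-- matches target
Option B: A[3] 11->-6, delta=-17, new_sum=57+(-17)=40
Option C: A[4] -8->34, delta=42, new_sum=57+(42)=99
Option D: A[0] 23->-3, delta=-26, new_sum=57+(-26)=31

Answer: A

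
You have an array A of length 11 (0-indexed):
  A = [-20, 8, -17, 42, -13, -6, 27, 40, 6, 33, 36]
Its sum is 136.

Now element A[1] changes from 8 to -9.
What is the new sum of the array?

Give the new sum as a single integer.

Old value at index 1: 8
New value at index 1: -9
Delta = -9 - 8 = -17
New sum = old_sum + delta = 136 + (-17) = 119

Answer: 119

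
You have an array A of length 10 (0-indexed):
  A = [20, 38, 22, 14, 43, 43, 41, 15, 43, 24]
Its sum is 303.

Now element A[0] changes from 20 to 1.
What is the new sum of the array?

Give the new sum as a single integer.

Answer: 284

Derivation:
Old value at index 0: 20
New value at index 0: 1
Delta = 1 - 20 = -19
New sum = old_sum + delta = 303 + (-19) = 284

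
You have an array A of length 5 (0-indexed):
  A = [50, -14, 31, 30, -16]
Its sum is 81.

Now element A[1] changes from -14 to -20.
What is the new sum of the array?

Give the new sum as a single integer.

Old value at index 1: -14
New value at index 1: -20
Delta = -20 - -14 = -6
New sum = old_sum + delta = 81 + (-6) = 75

Answer: 75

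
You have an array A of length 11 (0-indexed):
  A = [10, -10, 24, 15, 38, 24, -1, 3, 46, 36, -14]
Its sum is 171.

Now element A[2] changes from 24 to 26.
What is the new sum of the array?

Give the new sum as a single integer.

Answer: 173

Derivation:
Old value at index 2: 24
New value at index 2: 26
Delta = 26 - 24 = 2
New sum = old_sum + delta = 171 + (2) = 173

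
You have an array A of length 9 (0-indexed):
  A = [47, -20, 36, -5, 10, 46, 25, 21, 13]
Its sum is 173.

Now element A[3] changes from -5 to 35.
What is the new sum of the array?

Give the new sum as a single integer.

Old value at index 3: -5
New value at index 3: 35
Delta = 35 - -5 = 40
New sum = old_sum + delta = 173 + (40) = 213

Answer: 213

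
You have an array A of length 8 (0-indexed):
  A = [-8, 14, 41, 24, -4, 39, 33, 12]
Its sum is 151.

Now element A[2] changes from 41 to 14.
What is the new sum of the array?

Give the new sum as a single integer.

Answer: 124

Derivation:
Old value at index 2: 41
New value at index 2: 14
Delta = 14 - 41 = -27
New sum = old_sum + delta = 151 + (-27) = 124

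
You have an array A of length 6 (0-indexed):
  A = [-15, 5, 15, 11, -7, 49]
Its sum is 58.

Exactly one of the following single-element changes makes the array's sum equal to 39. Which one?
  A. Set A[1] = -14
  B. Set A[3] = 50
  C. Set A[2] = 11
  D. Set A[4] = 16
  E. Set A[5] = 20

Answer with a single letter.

Answer: A

Derivation:
Option A: A[1] 5->-14, delta=-19, new_sum=58+(-19)=39 <-- matches target
Option B: A[3] 11->50, delta=39, new_sum=58+(39)=97
Option C: A[2] 15->11, delta=-4, new_sum=58+(-4)=54
Option D: A[4] -7->16, delta=23, new_sum=58+(23)=81
Option E: A[5] 49->20, delta=-29, new_sum=58+(-29)=29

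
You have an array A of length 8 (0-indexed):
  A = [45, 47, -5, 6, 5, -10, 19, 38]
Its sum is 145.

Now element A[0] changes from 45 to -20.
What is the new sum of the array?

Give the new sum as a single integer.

Old value at index 0: 45
New value at index 0: -20
Delta = -20 - 45 = -65
New sum = old_sum + delta = 145 + (-65) = 80

Answer: 80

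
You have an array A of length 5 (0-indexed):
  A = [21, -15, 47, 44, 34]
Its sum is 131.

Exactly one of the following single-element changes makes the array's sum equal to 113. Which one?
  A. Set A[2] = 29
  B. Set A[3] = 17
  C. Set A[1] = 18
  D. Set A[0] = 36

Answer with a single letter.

Answer: A

Derivation:
Option A: A[2] 47->29, delta=-18, new_sum=131+(-18)=113 <-- matches target
Option B: A[3] 44->17, delta=-27, new_sum=131+(-27)=104
Option C: A[1] -15->18, delta=33, new_sum=131+(33)=164
Option D: A[0] 21->36, delta=15, new_sum=131+(15)=146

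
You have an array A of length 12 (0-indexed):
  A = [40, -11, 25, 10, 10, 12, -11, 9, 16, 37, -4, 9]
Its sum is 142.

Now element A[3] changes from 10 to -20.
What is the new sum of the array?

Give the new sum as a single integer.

Answer: 112

Derivation:
Old value at index 3: 10
New value at index 3: -20
Delta = -20 - 10 = -30
New sum = old_sum + delta = 142 + (-30) = 112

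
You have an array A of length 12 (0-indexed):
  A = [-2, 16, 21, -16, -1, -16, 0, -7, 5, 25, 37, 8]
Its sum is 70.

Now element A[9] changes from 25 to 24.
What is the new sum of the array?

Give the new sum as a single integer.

Answer: 69

Derivation:
Old value at index 9: 25
New value at index 9: 24
Delta = 24 - 25 = -1
New sum = old_sum + delta = 70 + (-1) = 69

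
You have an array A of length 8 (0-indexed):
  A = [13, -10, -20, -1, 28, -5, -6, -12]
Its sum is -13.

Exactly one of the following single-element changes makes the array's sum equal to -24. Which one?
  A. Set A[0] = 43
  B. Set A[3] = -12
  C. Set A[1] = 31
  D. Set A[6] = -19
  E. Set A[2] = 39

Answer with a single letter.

Answer: B

Derivation:
Option A: A[0] 13->43, delta=30, new_sum=-13+(30)=17
Option B: A[3] -1->-12, delta=-11, new_sum=-13+(-11)=-24 <-- matches target
Option C: A[1] -10->31, delta=41, new_sum=-13+(41)=28
Option D: A[6] -6->-19, delta=-13, new_sum=-13+(-13)=-26
Option E: A[2] -20->39, delta=59, new_sum=-13+(59)=46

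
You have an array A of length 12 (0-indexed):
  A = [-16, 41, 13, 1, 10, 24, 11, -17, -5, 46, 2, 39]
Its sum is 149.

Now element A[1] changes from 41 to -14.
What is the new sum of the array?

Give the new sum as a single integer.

Answer: 94

Derivation:
Old value at index 1: 41
New value at index 1: -14
Delta = -14 - 41 = -55
New sum = old_sum + delta = 149 + (-55) = 94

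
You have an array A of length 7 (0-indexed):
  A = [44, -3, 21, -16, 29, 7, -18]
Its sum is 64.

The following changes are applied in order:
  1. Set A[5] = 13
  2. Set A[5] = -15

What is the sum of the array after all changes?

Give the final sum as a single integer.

Answer: 42

Derivation:
Initial sum: 64
Change 1: A[5] 7 -> 13, delta = 6, sum = 70
Change 2: A[5] 13 -> -15, delta = -28, sum = 42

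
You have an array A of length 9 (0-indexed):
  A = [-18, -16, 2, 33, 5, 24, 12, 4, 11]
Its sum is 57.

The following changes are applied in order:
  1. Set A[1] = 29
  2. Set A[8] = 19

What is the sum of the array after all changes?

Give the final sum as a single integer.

Initial sum: 57
Change 1: A[1] -16 -> 29, delta = 45, sum = 102
Change 2: A[8] 11 -> 19, delta = 8, sum = 110

Answer: 110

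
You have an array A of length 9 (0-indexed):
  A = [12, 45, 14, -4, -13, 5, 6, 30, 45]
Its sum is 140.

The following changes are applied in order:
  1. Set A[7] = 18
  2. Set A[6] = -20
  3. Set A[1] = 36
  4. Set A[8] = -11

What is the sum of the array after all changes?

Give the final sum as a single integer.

Answer: 37

Derivation:
Initial sum: 140
Change 1: A[7] 30 -> 18, delta = -12, sum = 128
Change 2: A[6] 6 -> -20, delta = -26, sum = 102
Change 3: A[1] 45 -> 36, delta = -9, sum = 93
Change 4: A[8] 45 -> -11, delta = -56, sum = 37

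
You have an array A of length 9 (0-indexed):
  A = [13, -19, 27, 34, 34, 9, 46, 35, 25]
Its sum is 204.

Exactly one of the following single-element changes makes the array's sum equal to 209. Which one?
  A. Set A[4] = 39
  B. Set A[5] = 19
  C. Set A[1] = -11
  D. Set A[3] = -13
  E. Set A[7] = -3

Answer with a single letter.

Option A: A[4] 34->39, delta=5, new_sum=204+(5)=209 <-- matches target
Option B: A[5] 9->19, delta=10, new_sum=204+(10)=214
Option C: A[1] -19->-11, delta=8, new_sum=204+(8)=212
Option D: A[3] 34->-13, delta=-47, new_sum=204+(-47)=157
Option E: A[7] 35->-3, delta=-38, new_sum=204+(-38)=166

Answer: A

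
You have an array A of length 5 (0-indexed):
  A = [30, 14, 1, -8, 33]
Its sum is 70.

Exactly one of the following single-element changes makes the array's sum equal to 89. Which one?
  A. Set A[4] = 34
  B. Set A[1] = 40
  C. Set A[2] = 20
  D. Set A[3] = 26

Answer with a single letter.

Answer: C

Derivation:
Option A: A[4] 33->34, delta=1, new_sum=70+(1)=71
Option B: A[1] 14->40, delta=26, new_sum=70+(26)=96
Option C: A[2] 1->20, delta=19, new_sum=70+(19)=89 <-- matches target
Option D: A[3] -8->26, delta=34, new_sum=70+(34)=104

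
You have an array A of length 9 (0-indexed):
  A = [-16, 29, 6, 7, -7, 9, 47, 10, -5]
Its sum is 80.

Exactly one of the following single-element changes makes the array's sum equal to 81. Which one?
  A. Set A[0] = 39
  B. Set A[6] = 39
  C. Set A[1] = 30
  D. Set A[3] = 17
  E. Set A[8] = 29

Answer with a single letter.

Option A: A[0] -16->39, delta=55, new_sum=80+(55)=135
Option B: A[6] 47->39, delta=-8, new_sum=80+(-8)=72
Option C: A[1] 29->30, delta=1, new_sum=80+(1)=81 <-- matches target
Option D: A[3] 7->17, delta=10, new_sum=80+(10)=90
Option E: A[8] -5->29, delta=34, new_sum=80+(34)=114

Answer: C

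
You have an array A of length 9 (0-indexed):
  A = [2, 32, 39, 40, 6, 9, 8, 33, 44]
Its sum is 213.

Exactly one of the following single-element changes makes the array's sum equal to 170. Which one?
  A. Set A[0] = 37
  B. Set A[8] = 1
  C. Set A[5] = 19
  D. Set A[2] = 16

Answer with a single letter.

Answer: B

Derivation:
Option A: A[0] 2->37, delta=35, new_sum=213+(35)=248
Option B: A[8] 44->1, delta=-43, new_sum=213+(-43)=170 <-- matches target
Option C: A[5] 9->19, delta=10, new_sum=213+(10)=223
Option D: A[2] 39->16, delta=-23, new_sum=213+(-23)=190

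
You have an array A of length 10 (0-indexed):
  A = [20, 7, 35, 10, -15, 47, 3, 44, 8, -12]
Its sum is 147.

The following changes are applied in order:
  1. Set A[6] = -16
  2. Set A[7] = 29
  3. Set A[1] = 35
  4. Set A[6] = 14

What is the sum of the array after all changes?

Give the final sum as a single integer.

Initial sum: 147
Change 1: A[6] 3 -> -16, delta = -19, sum = 128
Change 2: A[7] 44 -> 29, delta = -15, sum = 113
Change 3: A[1] 7 -> 35, delta = 28, sum = 141
Change 4: A[6] -16 -> 14, delta = 30, sum = 171

Answer: 171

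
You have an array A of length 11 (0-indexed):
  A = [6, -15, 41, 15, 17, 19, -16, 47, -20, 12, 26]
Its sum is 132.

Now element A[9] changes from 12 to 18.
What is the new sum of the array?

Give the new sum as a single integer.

Answer: 138

Derivation:
Old value at index 9: 12
New value at index 9: 18
Delta = 18 - 12 = 6
New sum = old_sum + delta = 132 + (6) = 138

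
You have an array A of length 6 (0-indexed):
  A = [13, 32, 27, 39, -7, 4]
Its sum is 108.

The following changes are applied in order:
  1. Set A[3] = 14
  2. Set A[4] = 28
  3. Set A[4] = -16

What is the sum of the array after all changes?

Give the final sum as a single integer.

Answer: 74

Derivation:
Initial sum: 108
Change 1: A[3] 39 -> 14, delta = -25, sum = 83
Change 2: A[4] -7 -> 28, delta = 35, sum = 118
Change 3: A[4] 28 -> -16, delta = -44, sum = 74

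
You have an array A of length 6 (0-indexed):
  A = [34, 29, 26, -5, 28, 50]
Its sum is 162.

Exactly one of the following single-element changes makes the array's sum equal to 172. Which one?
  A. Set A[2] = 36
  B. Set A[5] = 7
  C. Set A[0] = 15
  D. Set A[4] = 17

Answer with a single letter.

Option A: A[2] 26->36, delta=10, new_sum=162+(10)=172 <-- matches target
Option B: A[5] 50->7, delta=-43, new_sum=162+(-43)=119
Option C: A[0] 34->15, delta=-19, new_sum=162+(-19)=143
Option D: A[4] 28->17, delta=-11, new_sum=162+(-11)=151

Answer: A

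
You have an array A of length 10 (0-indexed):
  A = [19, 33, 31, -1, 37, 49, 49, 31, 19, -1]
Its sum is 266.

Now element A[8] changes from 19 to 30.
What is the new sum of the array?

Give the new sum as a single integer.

Old value at index 8: 19
New value at index 8: 30
Delta = 30 - 19 = 11
New sum = old_sum + delta = 266 + (11) = 277

Answer: 277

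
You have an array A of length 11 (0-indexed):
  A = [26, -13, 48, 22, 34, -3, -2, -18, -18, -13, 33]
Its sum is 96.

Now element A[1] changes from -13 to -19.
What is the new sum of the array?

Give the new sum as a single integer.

Answer: 90

Derivation:
Old value at index 1: -13
New value at index 1: -19
Delta = -19 - -13 = -6
New sum = old_sum + delta = 96 + (-6) = 90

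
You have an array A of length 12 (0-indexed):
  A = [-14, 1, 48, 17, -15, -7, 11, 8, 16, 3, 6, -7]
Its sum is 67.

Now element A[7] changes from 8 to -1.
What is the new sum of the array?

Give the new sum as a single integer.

Old value at index 7: 8
New value at index 7: -1
Delta = -1 - 8 = -9
New sum = old_sum + delta = 67 + (-9) = 58

Answer: 58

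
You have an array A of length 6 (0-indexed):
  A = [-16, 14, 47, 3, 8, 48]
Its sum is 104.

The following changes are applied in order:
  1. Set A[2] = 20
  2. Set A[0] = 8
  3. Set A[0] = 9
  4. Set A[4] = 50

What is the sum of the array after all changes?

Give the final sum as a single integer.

Initial sum: 104
Change 1: A[2] 47 -> 20, delta = -27, sum = 77
Change 2: A[0] -16 -> 8, delta = 24, sum = 101
Change 3: A[0] 8 -> 9, delta = 1, sum = 102
Change 4: A[4] 8 -> 50, delta = 42, sum = 144

Answer: 144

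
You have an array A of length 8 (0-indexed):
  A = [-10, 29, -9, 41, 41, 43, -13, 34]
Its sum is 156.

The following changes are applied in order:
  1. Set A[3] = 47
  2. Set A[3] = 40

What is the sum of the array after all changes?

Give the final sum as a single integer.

Initial sum: 156
Change 1: A[3] 41 -> 47, delta = 6, sum = 162
Change 2: A[3] 47 -> 40, delta = -7, sum = 155

Answer: 155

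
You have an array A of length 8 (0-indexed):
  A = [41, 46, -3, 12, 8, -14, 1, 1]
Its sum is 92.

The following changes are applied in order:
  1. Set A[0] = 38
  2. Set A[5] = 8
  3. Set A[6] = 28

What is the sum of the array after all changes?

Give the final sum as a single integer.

Answer: 138

Derivation:
Initial sum: 92
Change 1: A[0] 41 -> 38, delta = -3, sum = 89
Change 2: A[5] -14 -> 8, delta = 22, sum = 111
Change 3: A[6] 1 -> 28, delta = 27, sum = 138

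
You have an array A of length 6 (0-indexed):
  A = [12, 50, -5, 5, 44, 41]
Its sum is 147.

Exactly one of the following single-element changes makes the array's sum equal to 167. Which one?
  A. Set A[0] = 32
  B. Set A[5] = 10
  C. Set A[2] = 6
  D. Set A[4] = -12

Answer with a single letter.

Answer: A

Derivation:
Option A: A[0] 12->32, delta=20, new_sum=147+(20)=167 <-- matches target
Option B: A[5] 41->10, delta=-31, new_sum=147+(-31)=116
Option C: A[2] -5->6, delta=11, new_sum=147+(11)=158
Option D: A[4] 44->-12, delta=-56, new_sum=147+(-56)=91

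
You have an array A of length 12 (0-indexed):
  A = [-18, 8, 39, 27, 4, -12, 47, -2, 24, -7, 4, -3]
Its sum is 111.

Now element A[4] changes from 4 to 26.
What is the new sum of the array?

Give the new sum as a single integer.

Answer: 133

Derivation:
Old value at index 4: 4
New value at index 4: 26
Delta = 26 - 4 = 22
New sum = old_sum + delta = 111 + (22) = 133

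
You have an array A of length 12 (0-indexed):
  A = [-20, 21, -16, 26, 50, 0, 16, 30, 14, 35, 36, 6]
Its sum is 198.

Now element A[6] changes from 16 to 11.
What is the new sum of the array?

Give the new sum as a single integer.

Old value at index 6: 16
New value at index 6: 11
Delta = 11 - 16 = -5
New sum = old_sum + delta = 198 + (-5) = 193

Answer: 193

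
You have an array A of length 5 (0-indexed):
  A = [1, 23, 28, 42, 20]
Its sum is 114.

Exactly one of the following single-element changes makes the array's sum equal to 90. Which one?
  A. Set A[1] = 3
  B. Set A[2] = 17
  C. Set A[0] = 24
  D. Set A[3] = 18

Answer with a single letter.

Option A: A[1] 23->3, delta=-20, new_sum=114+(-20)=94
Option B: A[2] 28->17, delta=-11, new_sum=114+(-11)=103
Option C: A[0] 1->24, delta=23, new_sum=114+(23)=137
Option D: A[3] 42->18, delta=-24, new_sum=114+(-24)=90 <-- matches target

Answer: D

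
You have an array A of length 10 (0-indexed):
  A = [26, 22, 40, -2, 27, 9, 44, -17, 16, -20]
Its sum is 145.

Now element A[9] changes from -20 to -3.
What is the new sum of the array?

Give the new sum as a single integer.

Answer: 162

Derivation:
Old value at index 9: -20
New value at index 9: -3
Delta = -3 - -20 = 17
New sum = old_sum + delta = 145 + (17) = 162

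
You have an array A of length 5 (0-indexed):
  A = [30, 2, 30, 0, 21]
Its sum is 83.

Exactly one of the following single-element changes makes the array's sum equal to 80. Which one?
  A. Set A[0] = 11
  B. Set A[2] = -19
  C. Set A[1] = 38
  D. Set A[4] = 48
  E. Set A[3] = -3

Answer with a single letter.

Option A: A[0] 30->11, delta=-19, new_sum=83+(-19)=64
Option B: A[2] 30->-19, delta=-49, new_sum=83+(-49)=34
Option C: A[1] 2->38, delta=36, new_sum=83+(36)=119
Option D: A[4] 21->48, delta=27, new_sum=83+(27)=110
Option E: A[3] 0->-3, delta=-3, new_sum=83+(-3)=80 <-- matches target

Answer: E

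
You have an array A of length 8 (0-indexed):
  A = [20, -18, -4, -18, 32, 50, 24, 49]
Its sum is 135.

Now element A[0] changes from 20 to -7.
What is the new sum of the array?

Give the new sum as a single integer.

Answer: 108

Derivation:
Old value at index 0: 20
New value at index 0: -7
Delta = -7 - 20 = -27
New sum = old_sum + delta = 135 + (-27) = 108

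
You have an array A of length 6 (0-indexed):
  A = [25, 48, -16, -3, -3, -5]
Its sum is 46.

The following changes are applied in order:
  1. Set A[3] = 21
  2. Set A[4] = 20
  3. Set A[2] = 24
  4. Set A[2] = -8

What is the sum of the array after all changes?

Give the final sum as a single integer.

Initial sum: 46
Change 1: A[3] -3 -> 21, delta = 24, sum = 70
Change 2: A[4] -3 -> 20, delta = 23, sum = 93
Change 3: A[2] -16 -> 24, delta = 40, sum = 133
Change 4: A[2] 24 -> -8, delta = -32, sum = 101

Answer: 101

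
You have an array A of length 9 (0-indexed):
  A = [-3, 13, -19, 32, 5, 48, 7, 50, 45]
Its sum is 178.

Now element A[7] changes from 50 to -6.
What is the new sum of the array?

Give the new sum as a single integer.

Answer: 122

Derivation:
Old value at index 7: 50
New value at index 7: -6
Delta = -6 - 50 = -56
New sum = old_sum + delta = 178 + (-56) = 122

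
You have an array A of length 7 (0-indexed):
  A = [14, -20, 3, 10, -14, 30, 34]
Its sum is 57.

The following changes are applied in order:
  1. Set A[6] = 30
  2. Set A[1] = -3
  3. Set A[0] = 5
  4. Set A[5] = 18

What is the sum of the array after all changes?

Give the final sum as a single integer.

Initial sum: 57
Change 1: A[6] 34 -> 30, delta = -4, sum = 53
Change 2: A[1] -20 -> -3, delta = 17, sum = 70
Change 3: A[0] 14 -> 5, delta = -9, sum = 61
Change 4: A[5] 30 -> 18, delta = -12, sum = 49

Answer: 49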